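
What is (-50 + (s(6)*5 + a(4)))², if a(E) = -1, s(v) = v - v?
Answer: 2601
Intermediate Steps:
s(v) = 0
(-50 + (s(6)*5 + a(4)))² = (-50 + (0*5 - 1))² = (-50 + (0 - 1))² = (-50 - 1)² = (-51)² = 2601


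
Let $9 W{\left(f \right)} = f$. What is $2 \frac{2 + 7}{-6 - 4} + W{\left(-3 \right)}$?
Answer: $- \frac{32}{15} \approx -2.1333$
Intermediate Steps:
$W{\left(f \right)} = \frac{f}{9}$
$2 \frac{2 + 7}{-6 - 4} + W{\left(-3 \right)} = 2 \frac{2 + 7}{-6 - 4} + \frac{1}{9} \left(-3\right) = 2 \frac{9}{-10} - \frac{1}{3} = 2 \cdot 9 \left(- \frac{1}{10}\right) - \frac{1}{3} = 2 \left(- \frac{9}{10}\right) - \frac{1}{3} = - \frac{9}{5} - \frac{1}{3} = - \frac{32}{15}$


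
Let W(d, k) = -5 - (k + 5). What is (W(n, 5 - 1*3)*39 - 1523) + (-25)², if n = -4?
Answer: -1366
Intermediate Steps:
W(d, k) = -10 - k (W(d, k) = -5 - (5 + k) = -5 + (-5 - k) = -10 - k)
(W(n, 5 - 1*3)*39 - 1523) + (-25)² = ((-10 - (5 - 1*3))*39 - 1523) + (-25)² = ((-10 - (5 - 3))*39 - 1523) + 625 = ((-10 - 1*2)*39 - 1523) + 625 = ((-10 - 2)*39 - 1523) + 625 = (-12*39 - 1523) + 625 = (-468 - 1523) + 625 = -1991 + 625 = -1366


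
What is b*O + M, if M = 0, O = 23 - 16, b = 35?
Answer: 245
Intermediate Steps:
O = 7
b*O + M = 35*7 + 0 = 245 + 0 = 245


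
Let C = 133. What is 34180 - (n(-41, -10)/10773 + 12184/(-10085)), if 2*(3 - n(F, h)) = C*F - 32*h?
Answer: 825247898161/24143490 ≈ 34181.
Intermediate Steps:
n(F, h) = 3 + 16*h - 133*F/2 (n(F, h) = 3 - (133*F - 32*h)/2 = 3 - (-32*h + 133*F)/2 = 3 + (16*h - 133*F/2) = 3 + 16*h - 133*F/2)
34180 - (n(-41, -10)/10773 + 12184/(-10085)) = 34180 - ((3 + 16*(-10) - 133/2*(-41))/10773 + 12184/(-10085)) = 34180 - ((3 - 160 + 5453/2)*(1/10773) + 12184*(-1/10085)) = 34180 - ((5139/2)*(1/10773) - 12184/10085) = 34180 - (571/2394 - 12184/10085) = 34180 - 1*(-23409961/24143490) = 34180 + 23409961/24143490 = 825247898161/24143490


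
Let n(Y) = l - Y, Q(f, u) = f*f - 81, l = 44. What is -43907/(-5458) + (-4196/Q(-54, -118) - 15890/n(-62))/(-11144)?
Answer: 36821931397547/4569551453880 ≈ 8.0581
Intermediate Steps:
Q(f, u) = -81 + f² (Q(f, u) = f² - 81 = -81 + f²)
n(Y) = 44 - Y
-43907/(-5458) + (-4196/Q(-54, -118) - 15890/n(-62))/(-11144) = -43907/(-5458) + (-4196/(-81 + (-54)²) - 15890/(44 - 1*(-62)))/(-11144) = -43907*(-1/5458) + (-4196/(-81 + 2916) - 15890/(44 + 62))*(-1/11144) = 43907/5458 + (-4196/2835 - 15890/106)*(-1/11144) = 43907/5458 + (-4196*1/2835 - 15890*1/106)*(-1/11144) = 43907/5458 + (-4196/2835 - 7945/53)*(-1/11144) = 43907/5458 - 22746463/150255*(-1/11144) = 43907/5458 + 22746463/1674441720 = 36821931397547/4569551453880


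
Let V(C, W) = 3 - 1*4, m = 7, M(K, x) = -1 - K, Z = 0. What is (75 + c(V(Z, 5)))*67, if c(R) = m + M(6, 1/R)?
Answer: 5025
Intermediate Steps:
V(C, W) = -1 (V(C, W) = 3 - 4 = -1)
c(R) = 0 (c(R) = 7 + (-1 - 1*6) = 7 + (-1 - 6) = 7 - 7 = 0)
(75 + c(V(Z, 5)))*67 = (75 + 0)*67 = 75*67 = 5025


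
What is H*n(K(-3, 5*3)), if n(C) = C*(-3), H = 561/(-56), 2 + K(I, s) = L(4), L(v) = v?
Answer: 1683/28 ≈ 60.107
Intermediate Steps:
K(I, s) = 2 (K(I, s) = -2 + 4 = 2)
H = -561/56 (H = 561*(-1/56) = -561/56 ≈ -10.018)
n(C) = -3*C
H*n(K(-3, 5*3)) = -(-1683)*2/56 = -561/56*(-6) = 1683/28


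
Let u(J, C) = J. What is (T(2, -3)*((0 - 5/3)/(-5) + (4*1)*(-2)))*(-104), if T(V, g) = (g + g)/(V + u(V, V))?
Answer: -1196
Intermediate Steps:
T(V, g) = g/V (T(V, g) = (g + g)/(V + V) = (2*g)/((2*V)) = (2*g)*(1/(2*V)) = g/V)
(T(2, -3)*((0 - 5/3)/(-5) + (4*1)*(-2)))*(-104) = ((-3/2)*((0 - 5/3)/(-5) + (4*1)*(-2)))*(-104) = ((-3*½)*((0 - 5*⅓)*(-⅕) + 4*(-2)))*(-104) = -3*((0 - 5/3)*(-⅕) - 8)/2*(-104) = -3*(-5/3*(-⅕) - 8)/2*(-104) = -3*(⅓ - 8)/2*(-104) = -3/2*(-23/3)*(-104) = (23/2)*(-104) = -1196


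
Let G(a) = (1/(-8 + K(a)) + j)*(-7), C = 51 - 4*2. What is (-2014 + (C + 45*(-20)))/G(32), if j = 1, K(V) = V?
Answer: 68904/175 ≈ 393.74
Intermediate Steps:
C = 43 (C = 51 - 8 = 43)
G(a) = -7 - 7/(-8 + a) (G(a) = (1/(-8 + a) + 1)*(-7) = (1 + 1/(-8 + a))*(-7) = -7 - 7/(-8 + a))
(-2014 + (C + 45*(-20)))/G(32) = (-2014 + (43 + 45*(-20)))/((7*(7 - 1*32)/(-8 + 32))) = (-2014 + (43 - 900))/((7*(7 - 32)/24)) = (-2014 - 857)/((7*(1/24)*(-25))) = -2871/(-175/24) = -2871*(-24/175) = 68904/175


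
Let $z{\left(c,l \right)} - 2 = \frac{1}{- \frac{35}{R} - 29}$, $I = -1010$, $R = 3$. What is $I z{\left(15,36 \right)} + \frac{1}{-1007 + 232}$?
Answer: $- \frac{94321436}{47275} \approx -1995.2$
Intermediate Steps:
$z{\left(c,l \right)} = \frac{241}{122}$ ($z{\left(c,l \right)} = 2 + \frac{1}{- \frac{35}{3} - 29} = 2 + \frac{1}{- \frac{122}{3}} = 2 - \frac{3}{122} = \frac{241}{122}$)
$I z{\left(15,36 \right)} + \frac{1}{-1007 + 232} = \left(-1010\right) \frac{241}{122} + \frac{1}{-1007 + 232} = - \frac{121705}{61} + \frac{1}{-775} = - \frac{121705}{61} - \frac{1}{775} = - \frac{94321436}{47275}$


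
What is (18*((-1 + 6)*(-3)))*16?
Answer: -4320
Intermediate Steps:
(18*((-1 + 6)*(-3)))*16 = (18*(5*(-3)))*16 = (18*(-15))*16 = -270*16 = -4320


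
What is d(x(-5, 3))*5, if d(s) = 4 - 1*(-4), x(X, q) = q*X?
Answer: 40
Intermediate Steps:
x(X, q) = X*q
d(s) = 8 (d(s) = 4 + 4 = 8)
d(x(-5, 3))*5 = 8*5 = 40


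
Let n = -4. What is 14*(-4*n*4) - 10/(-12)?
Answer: 5381/6 ≈ 896.83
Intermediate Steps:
14*(-4*n*4) - 10/(-12) = 14*(-4*(-4)*4) - 10/(-12) = 14*(16*4) - 10*(-1/12) = 14*64 + ⅚ = 896 + ⅚ = 5381/6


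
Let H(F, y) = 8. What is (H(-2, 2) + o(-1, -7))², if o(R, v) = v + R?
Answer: 0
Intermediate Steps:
o(R, v) = R + v
(H(-2, 2) + o(-1, -7))² = (8 + (-1 - 7))² = (8 - 8)² = 0² = 0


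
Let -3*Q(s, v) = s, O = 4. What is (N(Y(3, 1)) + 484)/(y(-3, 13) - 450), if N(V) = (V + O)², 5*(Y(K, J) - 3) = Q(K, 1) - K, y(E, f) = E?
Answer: -13061/11325 ≈ -1.1533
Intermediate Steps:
Q(s, v) = -s/3
Y(K, J) = 3 - 4*K/15 (Y(K, J) = 3 + (-K/3 - K)/5 = 3 + (-4*K/3)/5 = 3 - 4*K/15)
N(V) = (4 + V)² (N(V) = (V + 4)² = (4 + V)²)
(N(Y(3, 1)) + 484)/(y(-3, 13) - 450) = ((4 + (3 - 4/15*3))² + 484)/(-3 - 450) = ((4 + (3 - ⅘))² + 484)/(-453) = ((4 + 11/5)² + 484)*(-1/453) = ((31/5)² + 484)*(-1/453) = (961/25 + 484)*(-1/453) = (13061/25)*(-1/453) = -13061/11325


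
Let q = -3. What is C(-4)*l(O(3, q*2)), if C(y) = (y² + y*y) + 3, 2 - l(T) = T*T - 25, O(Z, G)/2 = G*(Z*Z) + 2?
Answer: -377615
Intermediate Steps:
O(Z, G) = 4 + 2*G*Z² (O(Z, G) = 2*(G*(Z*Z) + 2) = 2*(G*Z² + 2) = 2*(2 + G*Z²) = 4 + 2*G*Z²)
l(T) = 27 - T² (l(T) = 2 - (T*T - 25) = 2 - (T² - 25) = 2 - (-25 + T²) = 2 + (25 - T²) = 27 - T²)
C(y) = 3 + 2*y² (C(y) = (y² + y²) + 3 = 2*y² + 3 = 3 + 2*y²)
C(-4)*l(O(3, q*2)) = (3 + 2*(-4)²)*(27 - (4 + 2*(-3*2)*3²)²) = (3 + 2*16)*(27 - (4 + 2*(-6)*9)²) = (3 + 32)*(27 - (4 - 108)²) = 35*(27 - 1*(-104)²) = 35*(27 - 1*10816) = 35*(27 - 10816) = 35*(-10789) = -377615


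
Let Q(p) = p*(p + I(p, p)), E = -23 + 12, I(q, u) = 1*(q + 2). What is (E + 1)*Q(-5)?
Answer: -400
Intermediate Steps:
I(q, u) = 2 + q (I(q, u) = 1*(2 + q) = 2 + q)
E = -11
Q(p) = p*(2 + 2*p) (Q(p) = p*(p + (2 + p)) = p*(2 + 2*p))
(E + 1)*Q(-5) = (-11 + 1)*(2*(-5)*(1 - 5)) = -20*(-5)*(-4) = -10*40 = -400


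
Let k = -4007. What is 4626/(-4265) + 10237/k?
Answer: -62197187/17089855 ≈ -3.6394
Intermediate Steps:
4626/(-4265) + 10237/k = 4626/(-4265) + 10237/(-4007) = 4626*(-1/4265) + 10237*(-1/4007) = -4626/4265 - 10237/4007 = -62197187/17089855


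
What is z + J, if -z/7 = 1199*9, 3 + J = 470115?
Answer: 394575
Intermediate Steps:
J = 470112 (J = -3 + 470115 = 470112)
z = -75537 (z = -8393*9 = -7*10791 = -75537)
z + J = -75537 + 470112 = 394575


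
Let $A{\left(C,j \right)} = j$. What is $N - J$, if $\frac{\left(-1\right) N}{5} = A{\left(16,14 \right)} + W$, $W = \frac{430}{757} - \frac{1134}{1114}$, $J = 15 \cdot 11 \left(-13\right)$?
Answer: $\frac{875870220}{421649} \approx 2077.3$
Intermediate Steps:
$J = -2145$ ($J = 165 \left(-13\right) = -2145$)
$W = - \frac{189709}{421649}$ ($W = 430 \cdot \frac{1}{757} - \frac{567}{557} = \frac{430}{757} - \frac{567}{557} = - \frac{189709}{421649} \approx -0.44992$)
$N = - \frac{28566885}{421649}$ ($N = - 5 \left(14 - \frac{189709}{421649}\right) = \left(-5\right) \frac{5713377}{421649} = - \frac{28566885}{421649} \approx -67.75$)
$N - J = - \frac{28566885}{421649} - -2145 = - \frac{28566885}{421649} + 2145 = \frac{875870220}{421649}$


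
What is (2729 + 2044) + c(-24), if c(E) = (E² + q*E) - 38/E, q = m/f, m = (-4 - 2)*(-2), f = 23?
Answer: 1473305/276 ≈ 5338.1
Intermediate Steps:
m = 12 (m = -6*(-2) = 12)
q = 12/23 ≈ 0.52174
c(E) = E² - 38/E + 12*E/23 (c(E) = (E² + 12*E/23) - 38/E = E² - 38/E + 12*E/23)
(2729 + 2044) + c(-24) = (2729 + 2044) + ((-24)² - 38/(-24) + (12/23)*(-24)) = 4773 + (576 - 38*(-1/24) - 288/23) = 4773 + (576 + 19/12 - 288/23) = 4773 + 155957/276 = 1473305/276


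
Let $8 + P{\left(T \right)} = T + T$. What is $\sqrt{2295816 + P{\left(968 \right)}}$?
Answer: $4 \sqrt{143609} \approx 1515.8$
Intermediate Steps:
$P{\left(T \right)} = -8 + 2 T$ ($P{\left(T \right)} = -8 + \left(T + T\right) = -8 + 2 T$)
$\sqrt{2295816 + P{\left(968 \right)}} = \sqrt{2295816 + \left(-8 + 2 \cdot 968\right)} = \sqrt{2295816 + \left(-8 + 1936\right)} = \sqrt{2295816 + 1928} = \sqrt{2297744} = 4 \sqrt{143609}$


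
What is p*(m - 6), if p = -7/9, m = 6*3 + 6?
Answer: -14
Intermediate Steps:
m = 24 (m = 18 + 6 = 24)
p = -7/9 (p = -7*⅑ = -7/9 ≈ -0.77778)
p*(m - 6) = -7*(24 - 6)/9 = -7/9*18 = -14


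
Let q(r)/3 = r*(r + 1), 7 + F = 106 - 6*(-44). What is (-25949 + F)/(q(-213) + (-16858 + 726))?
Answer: -12793/59668 ≈ -0.21440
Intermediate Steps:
F = 363 (F = -7 + (106 - 6*(-44)) = -7 + (106 + 264) = -7 + 370 = 363)
q(r) = 3*r*(1 + r) (q(r) = 3*(r*(r + 1)) = 3*(r*(1 + r)) = 3*r*(1 + r))
(-25949 + F)/(q(-213) + (-16858 + 726)) = (-25949 + 363)/(3*(-213)*(1 - 213) + (-16858 + 726)) = -25586/(3*(-213)*(-212) - 16132) = -25586/(135468 - 16132) = -25586/119336 = -25586*1/119336 = -12793/59668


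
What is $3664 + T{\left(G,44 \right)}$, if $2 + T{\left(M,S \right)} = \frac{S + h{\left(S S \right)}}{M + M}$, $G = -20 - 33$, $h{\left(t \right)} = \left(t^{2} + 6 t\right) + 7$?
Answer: $- \frac{3371591}{106} \approx -31807.0$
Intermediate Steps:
$h{\left(t \right)} = 7 + t^{2} + 6 t$
$G = -53$ ($G = -20 - 33 = -53$)
$T{\left(M,S \right)} = -2 + \frac{7 + S + S^{4} + 6 S^{2}}{2 M}$ ($T{\left(M,S \right)} = -2 + \frac{S + \left(7 + \left(S S\right)^{2} + 6 S S\right)}{M + M} = -2 + \frac{S + \left(7 + \left(S^{2}\right)^{2} + 6 S^{2}\right)}{2 M} = -2 + \left(S + \left(7 + S^{4} + 6 S^{2}\right)\right) \frac{1}{2 M} = -2 + \left(7 + S + S^{4} + 6 S^{2}\right) \frac{1}{2 M} = -2 + \frac{7 + S + S^{4} + 6 S^{2}}{2 M}$)
$3664 + T{\left(G,44 \right)} = 3664 + \frac{7 + 44 + 44^{4} - -212 + 6 \cdot 44^{2}}{2 \left(-53\right)} = 3664 + \frac{1}{2} \left(- \frac{1}{53}\right) \left(7 + 44 + 3748096 + 212 + 6 \cdot 1936\right) = 3664 + \frac{1}{2} \left(- \frac{1}{53}\right) \left(7 + 44 + 3748096 + 212 + 11616\right) = 3664 + \frac{1}{2} \left(- \frac{1}{53}\right) 3759975 = 3664 - \frac{3759975}{106} = - \frac{3371591}{106}$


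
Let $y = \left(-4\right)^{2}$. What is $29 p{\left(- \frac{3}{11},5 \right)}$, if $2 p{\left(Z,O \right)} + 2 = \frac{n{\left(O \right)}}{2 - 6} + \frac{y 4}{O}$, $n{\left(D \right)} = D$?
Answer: $\frac{5539}{40} \approx 138.48$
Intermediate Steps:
$y = 16$
$p{\left(Z,O \right)} = -1 + \frac{32}{O} - \frac{O}{8}$ ($p{\left(Z,O \right)} = -1 + \frac{\frac{O}{2 - 6} + \frac{16 \cdot 4}{O}}{2} = -1 + \frac{\frac{O}{2 - 6} + \frac{64}{O}}{2} = -1 + \frac{\frac{O}{-4} + \frac{64}{O}}{2} = -1 + \frac{O \left(- \frac{1}{4}\right) + \frac{64}{O}}{2} = -1 + \frac{- \frac{O}{4} + \frac{64}{O}}{2} = -1 + \frac{\frac{64}{O} - \frac{O}{4}}{2} = -1 - \left(- \frac{32}{O} + \frac{O}{8}\right) = -1 + \frac{32}{O} - \frac{O}{8}$)
$29 p{\left(- \frac{3}{11},5 \right)} = 29 \left(-1 + \frac{32}{5} - \frac{5}{8}\right) = 29 \cdot \frac{191}{40} = \frac{5539}{40}$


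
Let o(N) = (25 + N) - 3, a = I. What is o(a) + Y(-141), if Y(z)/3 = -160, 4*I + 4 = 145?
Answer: -1691/4 ≈ -422.75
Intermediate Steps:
I = 141/4 (I = -1 + (¼)*145 = -1 + 145/4 = 141/4 ≈ 35.250)
a = 141/4 ≈ 35.250
o(N) = 22 + N
Y(z) = -480 (Y(z) = 3*(-160) = -480)
o(a) + Y(-141) = (22 + 141/4) - 480 = 229/4 - 480 = -1691/4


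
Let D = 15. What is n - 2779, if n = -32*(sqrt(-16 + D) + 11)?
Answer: -3131 - 32*I ≈ -3131.0 - 32.0*I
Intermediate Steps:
n = -352 - 32*I (n = -32*(sqrt(-16 + 15) + 11) = -32*(sqrt(-1) + 11) = -32*(I + 11) = -32*(11 + I) = -352 - 32*I ≈ -352.0 - 32.0*I)
n - 2779 = (-352 - 32*I) - 2779 = -3131 - 32*I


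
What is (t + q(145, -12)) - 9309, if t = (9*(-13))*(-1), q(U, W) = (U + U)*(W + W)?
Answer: -16152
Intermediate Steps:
q(U, W) = 4*U*W (q(U, W) = (2*U)*(2*W) = 4*U*W)
t = 117 (t = -117*(-1) = 117)
(t + q(145, -12)) - 9309 = (117 + 4*145*(-12)) - 9309 = (117 - 6960) - 9309 = -6843 - 9309 = -16152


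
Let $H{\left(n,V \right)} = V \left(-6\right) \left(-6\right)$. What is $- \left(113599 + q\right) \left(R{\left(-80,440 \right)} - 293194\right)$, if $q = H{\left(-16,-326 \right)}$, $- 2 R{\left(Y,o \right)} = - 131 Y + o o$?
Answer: $40259720942$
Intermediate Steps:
$R{\left(Y,o \right)} = - \frac{o^{2}}{2} + \frac{131 Y}{2}$ ($R{\left(Y,o \right)} = - \frac{- 131 Y + o o}{2} = - \frac{- 131 Y + o^{2}}{2} = - \frac{o^{2} - 131 Y}{2} = - \frac{o^{2}}{2} + \frac{131 Y}{2}$)
$H{\left(n,V \right)} = 36 V$ ($H{\left(n,V \right)} = - 6 V \left(-6\right) = 36 V$)
$q = -11736$ ($q = 36 \left(-326\right) = -11736$)
$- \left(113599 + q\right) \left(R{\left(-80,440 \right)} - 293194\right) = - \left(113599 - 11736\right) \left(\left(- \frac{440^{2}}{2} + \frac{131}{2} \left(-80\right)\right) - 293194\right) = - 101863 \left(\left(\left(- \frac{1}{2}\right) 193600 - 5240\right) - 293194\right) = - 101863 \left(\left(-96800 - 5240\right) - 293194\right) = - 101863 \left(-102040 - 293194\right) = - 101863 \left(-395234\right) = \left(-1\right) \left(-40259720942\right) = 40259720942$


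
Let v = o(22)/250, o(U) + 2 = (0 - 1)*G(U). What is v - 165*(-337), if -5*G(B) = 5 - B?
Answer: 69506223/1250 ≈ 55605.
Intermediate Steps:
G(B) = -1 + B/5 (G(B) = -(5 - B)/5 = -1 + B/5)
o(U) = -1 - U/5 (o(U) = -2 + (0 - 1)*(-1 + U/5) = -2 - (-1 + U/5) = -2 + (1 - U/5) = -1 - U/5)
v = -27/1250 (v = (-1 - ⅕*22)/250 = (-1 - 22/5)*(1/250) = -27/5*1/250 = -27/1250 ≈ -0.021600)
v - 165*(-337) = -27/1250 - 165*(-337) = -27/1250 + 55605 = 69506223/1250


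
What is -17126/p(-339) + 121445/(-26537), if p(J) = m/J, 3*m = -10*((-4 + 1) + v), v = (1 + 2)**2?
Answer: -77034330659/265370 ≈ -2.9029e+5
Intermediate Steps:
v = 9 (v = 3**2 = 9)
m = -20 (m = (-10*((-4 + 1) + 9))/3 = (-10*(-3 + 9))/3 = (-10*6)/3 = (1/3)*(-60) = -20)
p(J) = -20/J
-17126/p(-339) + 121445/(-26537) = -17126/((-20/(-339))) + 121445/(-26537) = -17126/((-20*(-1/339))) + 121445*(-1/26537) = -17126/20/339 - 121445/26537 = -17126*339/20 - 121445/26537 = -2902857/10 - 121445/26537 = -77034330659/265370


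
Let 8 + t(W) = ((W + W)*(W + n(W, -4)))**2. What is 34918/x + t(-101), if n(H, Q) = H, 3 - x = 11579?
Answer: 9636825552045/5788 ≈ 1.6650e+9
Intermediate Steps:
x = -11576 (x = 3 - 1*11579 = 3 - 11579 = -11576)
t(W) = -8 + 16*W**4 (t(W) = -8 + ((W + W)*(W + W))**2 = -8 + ((2*W)*(2*W))**2 = -8 + (4*W**2)**2 = -8 + 16*W**4)
34918/x + t(-101) = 34918/(-11576) + (-8 + 16*(-101)**4) = 34918*(-1/11576) + (-8 + 16*104060401) = -17459/5788 + (-8 + 1664966416) = -17459/5788 + 1664966408 = 9636825552045/5788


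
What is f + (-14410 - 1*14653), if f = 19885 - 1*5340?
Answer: -14518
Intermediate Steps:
f = 14545 (f = 19885 - 5340 = 14545)
f + (-14410 - 1*14653) = 14545 + (-14410 - 1*14653) = 14545 + (-14410 - 14653) = 14545 - 29063 = -14518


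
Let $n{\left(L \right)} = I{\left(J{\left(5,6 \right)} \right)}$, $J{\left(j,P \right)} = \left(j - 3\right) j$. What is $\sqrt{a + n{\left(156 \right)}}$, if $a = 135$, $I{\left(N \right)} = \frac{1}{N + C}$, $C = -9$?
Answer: $2 \sqrt{34} \approx 11.662$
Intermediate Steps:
$J{\left(j,P \right)} = j \left(-3 + j\right)$ ($J{\left(j,P \right)} = \left(-3 + j\right) j = j \left(-3 + j\right)$)
$I{\left(N \right)} = \frac{1}{-9 + N}$ ($I{\left(N \right)} = \frac{1}{N - 9} = \frac{1}{-9 + N}$)
$n{\left(L \right)} = 1$ ($n{\left(L \right)} = \frac{1}{-9 + 5 \left(-3 + 5\right)} = \frac{1}{-9 + 5 \cdot 2} = \frac{1}{-9 + 10} = 1^{-1} = 1$)
$\sqrt{a + n{\left(156 \right)}} = \sqrt{135 + 1} = \sqrt{136} = 2 \sqrt{34}$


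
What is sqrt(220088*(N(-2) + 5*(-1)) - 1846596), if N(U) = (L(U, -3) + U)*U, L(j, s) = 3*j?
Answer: 2*sqrt(143593) ≈ 757.87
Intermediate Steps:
N(U) = 4*U**2 (N(U) = (3*U + U)*U = (4*U)*U = 4*U**2)
sqrt(220088*(N(-2) + 5*(-1)) - 1846596) = sqrt(220088*(4*(-2)**2 + 5*(-1)) - 1846596) = sqrt(220088*(4*4 - 5) - 1846596) = sqrt(220088*(16 - 5) - 1846596) = sqrt(220088*11 - 1846596) = sqrt(2420968 - 1846596) = sqrt(574372) = 2*sqrt(143593)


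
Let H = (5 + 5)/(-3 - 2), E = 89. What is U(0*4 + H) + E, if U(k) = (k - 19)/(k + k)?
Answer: 377/4 ≈ 94.250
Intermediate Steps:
H = -2 (H = 10/(-5) = 10*(-⅕) = -2)
U(k) = (-19 + k)/(2*k) (U(k) = (-19 + k)/((2*k)) = (-19 + k)*(1/(2*k)) = (-19 + k)/(2*k))
U(0*4 + H) + E = (-19 + (0*4 - 2))/(2*(0*4 - 2)) + 89 = (-19 + (0 - 2))/(2*(0 - 2)) + 89 = (½)*(-19 - 2)/(-2) + 89 = (½)*(-½)*(-21) + 89 = 21/4 + 89 = 377/4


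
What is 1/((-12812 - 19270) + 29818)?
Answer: -1/2264 ≈ -0.00044170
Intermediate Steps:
1/((-12812 - 19270) + 29818) = 1/(-32082 + 29818) = 1/(-2264) = -1/2264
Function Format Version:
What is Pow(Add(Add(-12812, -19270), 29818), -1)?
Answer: Rational(-1, 2264) ≈ -0.00044170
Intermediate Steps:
Pow(Add(Add(-12812, -19270), 29818), -1) = Pow(Add(-32082, 29818), -1) = Pow(-2264, -1) = Rational(-1, 2264)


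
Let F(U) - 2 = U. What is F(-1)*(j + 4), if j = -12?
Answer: -8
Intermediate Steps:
F(U) = 2 + U
F(-1)*(j + 4) = (2 - 1)*(-12 + 4) = 1*(-8) = -8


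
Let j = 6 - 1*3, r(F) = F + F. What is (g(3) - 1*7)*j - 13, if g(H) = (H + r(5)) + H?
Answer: 14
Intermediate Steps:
r(F) = 2*F
j = 3 (j = 6 - 3 = 3)
g(H) = 10 + 2*H (g(H) = (H + 2*5) + H = (H + 10) + H = (10 + H) + H = 10 + 2*H)
(g(3) - 1*7)*j - 13 = ((10 + 2*3) - 1*7)*3 - 13 = ((10 + 6) - 7)*3 - 13 = (16 - 7)*3 - 13 = 9*3 - 13 = 27 - 13 = 14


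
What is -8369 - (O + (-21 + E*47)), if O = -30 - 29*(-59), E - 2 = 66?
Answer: -13225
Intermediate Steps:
E = 68 (E = 2 + 66 = 68)
O = 1681 (O = -30 + 1711 = 1681)
-8369 - (O + (-21 + E*47)) = -8369 - (1681 + (-21 + 68*47)) = -8369 - (1681 + (-21 + 3196)) = -8369 - (1681 + 3175) = -8369 - 1*4856 = -8369 - 4856 = -13225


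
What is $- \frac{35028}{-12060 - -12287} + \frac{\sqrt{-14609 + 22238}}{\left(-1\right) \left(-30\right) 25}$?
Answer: $- \frac{35028}{227} + \frac{\sqrt{7629}}{750} \approx -154.19$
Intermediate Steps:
$- \frac{35028}{-12060 - -12287} + \frac{\sqrt{-14609 + 22238}}{\left(-1\right) \left(-30\right) 25} = - \frac{35028}{-12060 + 12287} + \frac{\sqrt{7629}}{30 \cdot 25} = - \frac{35028}{227} + \frac{\sqrt{7629}}{750}$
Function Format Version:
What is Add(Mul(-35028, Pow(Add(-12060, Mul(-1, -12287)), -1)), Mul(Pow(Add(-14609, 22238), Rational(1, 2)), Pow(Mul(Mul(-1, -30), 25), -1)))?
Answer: Add(Rational(-35028, 227), Mul(Rational(1, 750), Pow(7629, Rational(1, 2)))) ≈ -154.19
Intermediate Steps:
Add(Mul(-35028, Pow(Add(-12060, Mul(-1, -12287)), -1)), Mul(Pow(Add(-14609, 22238), Rational(1, 2)), Pow(Mul(Mul(-1, -30), 25), -1))) = Add(Mul(-35028, Pow(Add(-12060, 12287), -1)), Mul(Pow(7629, Rational(1, 2)), Pow(Mul(30, 25), -1))) = Add(Mul(-35028, Pow(227, -1)), Mul(Pow(7629, Rational(1, 2)), Pow(750, -1))) = Add(Mul(-35028, Rational(1, 227)), Mul(Pow(7629, Rational(1, 2)), Rational(1, 750))) = Add(Rational(-35028, 227), Mul(Rational(1, 750), Pow(7629, Rational(1, 2))))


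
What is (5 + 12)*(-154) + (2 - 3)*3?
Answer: -2621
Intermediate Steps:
(5 + 12)*(-154) + (2 - 3)*3 = 17*(-154) - 1*3 = -2618 - 3 = -2621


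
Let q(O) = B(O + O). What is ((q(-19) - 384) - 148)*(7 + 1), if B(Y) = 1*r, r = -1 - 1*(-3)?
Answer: -4240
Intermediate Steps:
r = 2 (r = -1 + 3 = 2)
B(Y) = 2 (B(Y) = 1*2 = 2)
q(O) = 2
((q(-19) - 384) - 148)*(7 + 1) = ((2 - 384) - 148)*(7 + 1) = (-382 - 148)*8 = -530*8 = -4240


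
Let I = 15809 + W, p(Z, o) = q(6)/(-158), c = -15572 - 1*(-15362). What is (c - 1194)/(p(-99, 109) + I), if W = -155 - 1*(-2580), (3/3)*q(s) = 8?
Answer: -55458/720241 ≈ -0.076999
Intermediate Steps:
q(s) = 8
W = 2425 (W = -155 + 2580 = 2425)
c = -210 (c = -15572 + 15362 = -210)
p(Z, o) = -4/79 (p(Z, o) = 8/(-158) = 8*(-1/158) = -4/79)
I = 18234 (I = 15809 + 2425 = 18234)
(c - 1194)/(p(-99, 109) + I) = (-210 - 1194)/(-4/79 + 18234) = -1404/1440482/79 = -1404*79/1440482 = -55458/720241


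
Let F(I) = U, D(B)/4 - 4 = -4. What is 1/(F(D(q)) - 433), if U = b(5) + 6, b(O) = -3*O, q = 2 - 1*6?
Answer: -1/442 ≈ -0.0022624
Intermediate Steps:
q = -4 (q = 2 - 6 = -4)
D(B) = 0 (D(B) = 16 + 4*(-4) = 16 - 16 = 0)
U = -9 (U = -3*5 + 6 = -15 + 6 = -9)
F(I) = -9
1/(F(D(q)) - 433) = 1/(-9 - 433) = 1/(-442) = -1/442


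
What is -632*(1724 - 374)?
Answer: -853200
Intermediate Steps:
-632*(1724 - 374) = -632*1350 = -853200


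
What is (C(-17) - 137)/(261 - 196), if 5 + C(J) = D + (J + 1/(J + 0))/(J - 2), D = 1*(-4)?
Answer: -46868/20995 ≈ -2.2323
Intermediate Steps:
D = -4
C(J) = -9 + (J + 1/J)/(-2 + J) (C(J) = -5 + (-4 + (J + 1/(J + 0))/(J - 2)) = -5 + (-4 + (J + 1/J)/(-2 + J)) = -9 + (J + 1/J)/(-2 + J))
(C(-17) - 137)/(261 - 196) = ((1 - 8*(-17)² + 18*(-17))/((-17)*(-2 - 17)) - 137)/(261 - 196) = (-1/17*(1 - 8*289 - 306)/(-19) - 137)/65 = (-1/17*(-1/19)*(1 - 2312 - 306) - 137)*(1/65) = (-1/17*(-1/19)*(-2617) - 137)*(1/65) = (-2617/323 - 137)*(1/65) = -46868/323*1/65 = -46868/20995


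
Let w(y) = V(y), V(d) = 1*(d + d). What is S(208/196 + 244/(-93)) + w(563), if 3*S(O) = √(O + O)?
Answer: 1126 + 4*I*√82770/1953 ≈ 1126.0 + 0.58924*I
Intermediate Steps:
V(d) = 2*d (V(d) = 1*(2*d) = 2*d)
w(y) = 2*y
S(O) = √2*√O/3 (S(O) = √(O + O)/3 = √(2*O)/3 = (√2*√O)/3 = √2*√O/3)
S(208/196 + 244/(-93)) + w(563) = √2*√(208/196 + 244/(-93))/3 + 2*563 = √2*√(208*(1/196) + 244*(-1/93))/3 + 1126 = √2*√(52/49 - 244/93)/3 + 1126 = √2*√(-7120/4557)/3 + 1126 = √2*(4*I*√41385/651)/3 + 1126 = 4*I*√82770/1953 + 1126 = 1126 + 4*I*√82770/1953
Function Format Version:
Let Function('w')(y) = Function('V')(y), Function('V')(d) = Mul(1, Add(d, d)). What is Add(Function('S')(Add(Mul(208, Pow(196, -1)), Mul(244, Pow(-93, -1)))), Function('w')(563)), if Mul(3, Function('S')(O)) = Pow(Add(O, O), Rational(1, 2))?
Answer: Add(1126, Mul(Rational(4, 1953), I, Pow(82770, Rational(1, 2)))) ≈ Add(1126.0, Mul(0.58924, I))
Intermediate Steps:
Function('V')(d) = Mul(2, d) (Function('V')(d) = Mul(1, Mul(2, d)) = Mul(2, d))
Function('w')(y) = Mul(2, y)
Function('S')(O) = Mul(Rational(1, 3), Pow(2, Rational(1, 2)), Pow(O, Rational(1, 2))) (Function('S')(O) = Mul(Rational(1, 3), Pow(Add(O, O), Rational(1, 2))) = Mul(Rational(1, 3), Pow(Mul(2, O), Rational(1, 2))) = Mul(Rational(1, 3), Mul(Pow(2, Rational(1, 2)), Pow(O, Rational(1, 2)))) = Mul(Rational(1, 3), Pow(2, Rational(1, 2)), Pow(O, Rational(1, 2))))
Add(Function('S')(Add(Mul(208, Pow(196, -1)), Mul(244, Pow(-93, -1)))), Function('w')(563)) = Add(Mul(Rational(1, 3), Pow(2, Rational(1, 2)), Pow(Add(Mul(208, Pow(196, -1)), Mul(244, Pow(-93, -1))), Rational(1, 2))), Mul(2, 563)) = Add(Mul(Rational(1, 3), Pow(2, Rational(1, 2)), Pow(Add(Mul(208, Rational(1, 196)), Mul(244, Rational(-1, 93))), Rational(1, 2))), 1126) = Add(Mul(Rational(1, 3), Pow(2, Rational(1, 2)), Pow(Add(Rational(52, 49), Rational(-244, 93)), Rational(1, 2))), 1126) = Add(Mul(Rational(1, 3), Pow(2, Rational(1, 2)), Pow(Rational(-7120, 4557), Rational(1, 2))), 1126) = Add(Mul(Rational(1, 3), Pow(2, Rational(1, 2)), Mul(Rational(4, 651), I, Pow(41385, Rational(1, 2)))), 1126) = Add(Mul(Rational(4, 1953), I, Pow(82770, Rational(1, 2))), 1126) = Add(1126, Mul(Rational(4, 1953), I, Pow(82770, Rational(1, 2))))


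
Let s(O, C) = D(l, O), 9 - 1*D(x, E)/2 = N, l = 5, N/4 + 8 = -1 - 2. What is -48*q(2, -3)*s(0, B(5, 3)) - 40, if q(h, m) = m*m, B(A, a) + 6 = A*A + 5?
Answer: -45832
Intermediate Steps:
N = -44 (N = -32 + 4*(-1 - 2) = -32 + 4*(-3) = -32 - 12 = -44)
B(A, a) = -1 + A² (B(A, a) = -6 + (A*A + 5) = -6 + (A² + 5) = -6 + (5 + A²) = -1 + A²)
D(x, E) = 106 (D(x, E) = 18 - 2*(-44) = 18 + 88 = 106)
s(O, C) = 106
q(h, m) = m²
-48*q(2, -3)*s(0, B(5, 3)) - 40 = -48*(-3)²*106 - 40 = -432*106 - 40 = -48*954 - 40 = -45792 - 40 = -45832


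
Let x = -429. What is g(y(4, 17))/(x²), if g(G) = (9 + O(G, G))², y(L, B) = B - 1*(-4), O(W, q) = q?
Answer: 100/20449 ≈ 0.0048902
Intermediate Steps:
y(L, B) = 4 + B (y(L, B) = B + 4 = 4 + B)
g(G) = (9 + G)²
g(y(4, 17))/(x²) = (9 + (4 + 17))²/((-429)²) = (9 + 21)²/184041 = 30²*(1/184041) = 900*(1/184041) = 100/20449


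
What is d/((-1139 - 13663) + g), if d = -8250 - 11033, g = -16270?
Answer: 19283/31072 ≈ 0.62059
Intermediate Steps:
d = -19283
d/((-1139 - 13663) + g) = -19283/((-1139 - 13663) - 16270) = -19283/(-14802 - 16270) = -19283/(-31072) = -19283*(-1/31072) = 19283/31072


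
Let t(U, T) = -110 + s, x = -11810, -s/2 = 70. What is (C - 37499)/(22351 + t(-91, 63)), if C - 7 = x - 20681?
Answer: -69983/22101 ≈ -3.1665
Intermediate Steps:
s = -140 (s = -2*70 = -140)
t(U, T) = -250 (t(U, T) = -110 - 140 = -250)
C = -32484 (C = 7 + (-11810 - 20681) = 7 - 32491 = -32484)
(C - 37499)/(22351 + t(-91, 63)) = (-32484 - 37499)/(22351 - 250) = -69983/22101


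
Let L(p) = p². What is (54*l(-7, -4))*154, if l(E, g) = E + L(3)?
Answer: 16632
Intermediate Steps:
l(E, g) = 9 + E (l(E, g) = E + 3² = E + 9 = 9 + E)
(54*l(-7, -4))*154 = (54*(9 - 7))*154 = (54*2)*154 = 108*154 = 16632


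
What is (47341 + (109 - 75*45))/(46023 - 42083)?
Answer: 8815/788 ≈ 11.187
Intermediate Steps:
(47341 + (109 - 75*45))/(46023 - 42083) = (47341 + (109 - 3375))/3940 = (47341 - 3266)*(1/3940) = 44075*(1/3940) = 8815/788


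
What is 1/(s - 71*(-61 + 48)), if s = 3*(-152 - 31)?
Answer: 1/374 ≈ 0.0026738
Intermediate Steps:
s = -549 (s = 3*(-183) = -549)
1/(s - 71*(-61 + 48)) = 1/(-549 - 71*(-61 + 48)) = 1/(-549 - 71*(-13)) = 1/(-549 + 923) = 1/374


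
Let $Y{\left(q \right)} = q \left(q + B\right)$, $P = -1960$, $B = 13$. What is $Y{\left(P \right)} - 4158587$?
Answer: $-342467$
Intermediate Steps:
$Y{\left(q \right)} = q \left(13 + q\right)$ ($Y{\left(q \right)} = q \left(q + 13\right) = q \left(13 + q\right)$)
$Y{\left(P \right)} - 4158587 = - 1960 \left(13 - 1960\right) - 4158587 = \left(-1960\right) \left(-1947\right) - 4158587 = 3816120 - 4158587 = -342467$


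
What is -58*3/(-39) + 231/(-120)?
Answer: 1319/520 ≈ 2.5365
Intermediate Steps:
-58*3/(-39) + 231/(-120) = -174*(-1/39) + 231*(-1/120) = 58/13 - 77/40 = 1319/520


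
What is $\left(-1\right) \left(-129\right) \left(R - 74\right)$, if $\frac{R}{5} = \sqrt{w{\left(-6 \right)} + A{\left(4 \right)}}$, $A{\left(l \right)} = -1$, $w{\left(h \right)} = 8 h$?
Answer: $-9546 + 4515 i \approx -9546.0 + 4515.0 i$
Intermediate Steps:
$R = 35 i$ ($R = 5 \sqrt{8 \left(-6\right) - 1} = 5 \sqrt{-48 - 1} = 5 \sqrt{-49} = 5 \cdot 7 i = 35 i \approx 35.0 i$)
$\left(-1\right) \left(-129\right) \left(R - 74\right) = \left(-1\right) \left(-129\right) \left(35 i - 74\right) = 129 \left(-74 + 35 i\right) = -9546 + 4515 i$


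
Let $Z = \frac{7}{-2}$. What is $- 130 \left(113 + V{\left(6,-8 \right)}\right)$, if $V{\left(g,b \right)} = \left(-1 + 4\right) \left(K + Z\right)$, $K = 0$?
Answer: $-13325$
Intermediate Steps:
$Z = - \frac{7}{2}$ ($Z = 7 \left(- \frac{1}{2}\right) = - \frac{7}{2} \approx -3.5$)
$V{\left(g,b \right)} = - \frac{21}{2}$ ($V{\left(g,b \right)} = \left(-1 + 4\right) \left(0 - \frac{7}{2}\right) = 3 \left(- \frac{7}{2}\right) = - \frac{21}{2}$)
$- 130 \left(113 + V{\left(6,-8 \right)}\right) = - 130 \left(113 - \frac{21}{2}\right) = \left(-130\right) \frac{205}{2} = -13325$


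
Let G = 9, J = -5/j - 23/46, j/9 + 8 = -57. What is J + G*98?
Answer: 206273/234 ≈ 881.51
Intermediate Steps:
j = -585 (j = -72 + 9*(-57) = -72 - 513 = -585)
J = -115/234 (J = -5/(-585) - 23/46 = -5*(-1/585) - 23*1/46 = 1/117 - ½ = -115/234 ≈ -0.49145)
J + G*98 = -115/234 + 9*98 = -115/234 + 882 = 206273/234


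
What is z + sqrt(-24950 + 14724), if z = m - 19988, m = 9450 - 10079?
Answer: -20617 + I*sqrt(10226) ≈ -20617.0 + 101.12*I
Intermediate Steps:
m = -629
z = -20617 (z = -629 - 19988 = -20617)
z + sqrt(-24950 + 14724) = -20617 + sqrt(-24950 + 14724) = -20617 + sqrt(-10226) = -20617 + I*sqrt(10226)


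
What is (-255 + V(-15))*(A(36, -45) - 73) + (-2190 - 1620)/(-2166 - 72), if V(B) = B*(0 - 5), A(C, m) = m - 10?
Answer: 8594555/373 ≈ 23042.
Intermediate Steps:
A(C, m) = -10 + m
V(B) = -5*B (V(B) = B*(-5) = -5*B)
(-255 + V(-15))*(A(36, -45) - 73) + (-2190 - 1620)/(-2166 - 72) = (-255 - 5*(-15))*((-10 - 45) - 73) + (-2190 - 1620)/(-2166 - 72) = (-255 + 75)*(-55 - 73) - 3810/(-2238) = -180*(-128) - 3810*(-1/2238) = 23040 + 635/373 = 8594555/373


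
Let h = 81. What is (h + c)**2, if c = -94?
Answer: 169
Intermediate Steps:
(h + c)**2 = (81 - 94)**2 = (-13)**2 = 169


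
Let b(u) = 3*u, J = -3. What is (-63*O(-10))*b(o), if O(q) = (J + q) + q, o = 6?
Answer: 26082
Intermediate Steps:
O(q) = -3 + 2*q (O(q) = (-3 + q) + q = -3 + 2*q)
(-63*O(-10))*b(o) = (-63*(-3 + 2*(-10)))*(3*6) = -63*(-3 - 20)*18 = -63*(-23)*18 = 1449*18 = 26082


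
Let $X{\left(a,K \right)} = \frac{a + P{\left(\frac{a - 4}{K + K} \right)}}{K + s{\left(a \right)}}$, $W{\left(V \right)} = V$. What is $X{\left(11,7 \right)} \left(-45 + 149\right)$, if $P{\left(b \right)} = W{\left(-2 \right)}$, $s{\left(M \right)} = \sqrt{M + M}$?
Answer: $\frac{728}{3} - \frac{104 \sqrt{22}}{3} \approx 80.066$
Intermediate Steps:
$s{\left(M \right)} = \sqrt{2} \sqrt{M}$ ($s{\left(M \right)} = \sqrt{2 M} = \sqrt{2} \sqrt{M}$)
$P{\left(b \right)} = -2$
$X{\left(a,K \right)} = \frac{-2 + a}{K + \sqrt{2} \sqrt{a}}$ ($X{\left(a,K \right)} = \frac{a - 2}{K + \sqrt{2} \sqrt{a}} = \frac{-2 + a}{K + \sqrt{2} \sqrt{a}}$)
$X{\left(11,7 \right)} \left(-45 + 149\right) = \frac{-2 + 11}{7 + \sqrt{2} \sqrt{11}} \left(-45 + 149\right) = \frac{1}{7 + \sqrt{22}} \cdot 9 \cdot 104 = \frac{9}{7 + \sqrt{22}} \cdot 104 = \frac{936}{7 + \sqrt{22}}$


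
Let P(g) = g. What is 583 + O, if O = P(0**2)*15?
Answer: 583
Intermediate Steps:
O = 0 (O = 0**2*15 = 0*15 = 0)
583 + O = 583 + 0 = 583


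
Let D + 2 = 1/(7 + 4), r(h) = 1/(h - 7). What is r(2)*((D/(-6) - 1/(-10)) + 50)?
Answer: -2773/275 ≈ -10.084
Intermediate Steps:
r(h) = 1/(-7 + h)
D = -21/11 (D = -2 + 1/(7 + 4) = -2 + 1/11 = -21/11 ≈ -1.9091)
r(2)*((D/(-6) - 1/(-10)) + 50) = ((-21/11/(-6) - 1/(-10)) + 50)/(-7 + 2) = ((-21/11*(-⅙) - 1*(-⅒)) + 50)/(-5) = -((7/22 + ⅒) + 50)/5 = -(23/55 + 50)/5 = -⅕*2773/55 = -2773/275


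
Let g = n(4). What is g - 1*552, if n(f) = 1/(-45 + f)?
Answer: -22633/41 ≈ -552.02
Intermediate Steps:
g = -1/41 (g = 1/(-45 + 4) = 1/(-41) = -1/41 ≈ -0.024390)
g - 1*552 = -1/41 - 1*552 = -1/41 - 552 = -22633/41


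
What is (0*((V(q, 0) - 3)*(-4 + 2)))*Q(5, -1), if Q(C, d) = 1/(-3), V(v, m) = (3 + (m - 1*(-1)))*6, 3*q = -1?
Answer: 0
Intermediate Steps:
q = -⅓ (q = (⅓)*(-1) = -⅓ ≈ -0.33333)
V(v, m) = 24 + 6*m (V(v, m) = (3 + (m + 1))*6 = (3 + (1 + m))*6 = (4 + m)*6 = 24 + 6*m)
Q(C, d) = -⅓
(0*((V(q, 0) - 3)*(-4 + 2)))*Q(5, -1) = (0*(((24 + 6*0) - 3)*(-4 + 2)))*(-⅓) = (0*(((24 + 0) - 3)*(-2)))*(-⅓) = (0*((24 - 3)*(-2)))*(-⅓) = (0*(21*(-2)))*(-⅓) = (0*(-42))*(-⅓) = 0*(-⅓) = 0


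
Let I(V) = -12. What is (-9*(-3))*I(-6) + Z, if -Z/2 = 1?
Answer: -326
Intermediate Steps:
Z = -2 (Z = -2*1 = -2)
(-9*(-3))*I(-6) + Z = -9*(-3)*(-12) - 2 = 27*(-12) - 2 = -324 - 2 = -326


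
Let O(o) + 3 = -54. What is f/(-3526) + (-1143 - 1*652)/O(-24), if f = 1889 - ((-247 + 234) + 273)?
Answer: 6236317/200982 ≈ 31.029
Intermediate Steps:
f = 1629 (f = 1889 - (-13 + 273) = 1889 - 1*260 = 1889 - 260 = 1629)
O(o) = -57 (O(o) = -3 - 54 = -57)
f/(-3526) + (-1143 - 1*652)/O(-24) = 1629/(-3526) + (-1143 - 1*652)/(-57) = 1629*(-1/3526) + (-1143 - 652)*(-1/57) = -1629/3526 - 1795*(-1/57) = -1629/3526 + 1795/57 = 6236317/200982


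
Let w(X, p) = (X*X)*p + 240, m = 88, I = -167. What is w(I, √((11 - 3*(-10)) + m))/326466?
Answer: 40/54411 + 27889*√129/326466 ≈ 0.97100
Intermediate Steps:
w(X, p) = 240 + p*X² (w(X, p) = X²*p + 240 = p*X² + 240 = 240 + p*X²)
w(I, √((11 - 3*(-10)) + m))/326466 = (240 + √((11 - 3*(-10)) + 88)*(-167)²)/326466 = (240 + √((11 + 30) + 88)*27889)*(1/326466) = (240 + √(41 + 88)*27889)*(1/326466) = (240 + √129*27889)*(1/326466) = (240 + 27889*√129)*(1/326466) = 40/54411 + 27889*√129/326466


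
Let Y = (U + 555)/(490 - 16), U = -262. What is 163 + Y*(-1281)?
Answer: -99357/158 ≈ -628.84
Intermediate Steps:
Y = 293/474 (Y = (-262 + 555)/(490 - 16) = 293/474 ≈ 0.61814)
163 + Y*(-1281) = 163 + (293/474)*(-1281) = 163 - 125111/158 = -99357/158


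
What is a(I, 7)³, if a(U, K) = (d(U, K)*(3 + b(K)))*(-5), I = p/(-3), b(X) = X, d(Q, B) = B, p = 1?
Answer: -42875000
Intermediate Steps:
I = -⅓ (I = 1/(-3) = 1*(-⅓) = -⅓ ≈ -0.33333)
a(U, K) = -5*K*(3 + K) (a(U, K) = (K*(3 + K))*(-5) = -5*K*(3 + K))
a(I, 7)³ = (-5*7*(3 + 7))³ = (-5*7*10)³ = (-350)³ = -42875000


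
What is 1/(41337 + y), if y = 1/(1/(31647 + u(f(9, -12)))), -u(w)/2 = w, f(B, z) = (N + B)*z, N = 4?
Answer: 1/73296 ≈ 1.3643e-5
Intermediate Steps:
f(B, z) = z*(4 + B) (f(B, z) = (4 + B)*z = z*(4 + B))
u(w) = -2*w
y = 31959 (y = 1/(1/(31647 - (-24)*(4 + 9))) = 1/(1/(31647 - (-24)*13)) = 1/(1/(31647 - 2*(-156))) = 1/(1/(31647 + 312)) = 1/(1/31959) = 31959)
1/(41337 + y) = 1/(41337 + 31959) = 1/73296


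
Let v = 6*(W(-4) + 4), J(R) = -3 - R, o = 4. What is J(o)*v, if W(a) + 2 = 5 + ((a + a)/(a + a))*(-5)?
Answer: -84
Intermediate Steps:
W(a) = -2 (W(a) = -2 + (5 + ((a + a)/(a + a))*(-5)) = -2 + (5 + ((2*a)/((2*a)))*(-5)) = -2 + (5 + ((2*a)*(1/(2*a)))*(-5)) = -2 + (5 + 1*(-5)) = -2 + (5 - 5) = -2 + 0 = -2)
v = 12 (v = 6*(-2 + 4) = 6*2 = 12)
J(o)*v = (-3 - 1*4)*12 = (-3 - 4)*12 = -7*12 = -84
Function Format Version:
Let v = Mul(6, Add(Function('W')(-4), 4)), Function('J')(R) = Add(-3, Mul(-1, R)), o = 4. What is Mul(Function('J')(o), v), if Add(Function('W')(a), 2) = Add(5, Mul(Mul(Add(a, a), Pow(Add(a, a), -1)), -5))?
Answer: -84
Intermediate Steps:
Function('W')(a) = -2 (Function('W')(a) = Add(-2, Add(5, Mul(Mul(Add(a, a), Pow(Add(a, a), -1)), -5))) = Add(-2, Add(5, Mul(Mul(Mul(2, a), Pow(Mul(2, a), -1)), -5))) = Add(-2, Add(5, Mul(Mul(Mul(2, a), Mul(Rational(1, 2), Pow(a, -1))), -5))) = Add(-2, Add(5, Mul(1, -5))) = Add(-2, Add(5, -5)) = Add(-2, 0) = -2)
v = 12 (v = Mul(6, Add(-2, 4)) = Mul(6, 2) = 12)
Mul(Function('J')(o), v) = Mul(Add(-3, Mul(-1, 4)), 12) = Mul(Add(-3, -4), 12) = Mul(-7, 12) = -84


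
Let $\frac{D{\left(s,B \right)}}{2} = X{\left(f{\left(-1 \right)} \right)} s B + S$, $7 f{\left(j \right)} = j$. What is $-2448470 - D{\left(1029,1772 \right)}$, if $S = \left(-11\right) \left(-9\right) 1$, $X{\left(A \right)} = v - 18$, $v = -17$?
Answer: $125188492$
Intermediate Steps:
$f{\left(j \right)} = \frac{j}{7}$
$X{\left(A \right)} = -35$ ($X{\left(A \right)} = -17 - 18 = -35$)
$S = 99$ ($S = 99 \cdot 1 = 99$)
$D{\left(s,B \right)} = 198 - 70 B s$ ($D{\left(s,B \right)} = 2 \left(- 35 s B + 99\right) = 2 \left(- 35 B s + 99\right) = 2 \left(99 - 35 B s\right) = 198 - 70 B s$)
$-2448470 - D{\left(1029,1772 \right)} = -2448470 - \left(198 - 124040 \cdot 1029\right) = -2448470 - \left(198 - 127637160\right) = -2448470 - -127636962 = -2448470 + 127636962 = 125188492$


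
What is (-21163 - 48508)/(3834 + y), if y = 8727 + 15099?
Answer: -69671/27660 ≈ -2.5188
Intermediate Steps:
y = 23826
(-21163 - 48508)/(3834 + y) = (-21163 - 48508)/(3834 + 23826) = -69671/27660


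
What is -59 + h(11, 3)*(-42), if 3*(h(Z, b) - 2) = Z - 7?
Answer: -199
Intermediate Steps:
h(Z, b) = -1/3 + Z/3 (h(Z, b) = 2 + (Z - 7)/3 = 2 + (-7 + Z)/3 = 2 + (-7/3 + Z/3) = -1/3 + Z/3)
-59 + h(11, 3)*(-42) = -59 + (-1/3 + (1/3)*11)*(-42) = -59 + (-1/3 + 11/3)*(-42) = -59 + (10/3)*(-42) = -59 - 140 = -199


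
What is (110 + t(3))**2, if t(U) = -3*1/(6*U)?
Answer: 434281/36 ≈ 12063.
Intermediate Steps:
t(U) = -1/(2*U) (t(U) = -3*1/(6*U) = -1/(2*U))
(110 + t(3))**2 = (110 - 1/2/3)**2 = (110 - 1/2*1/3)**2 = (110 - 1/6)**2 = (659/6)**2 = 434281/36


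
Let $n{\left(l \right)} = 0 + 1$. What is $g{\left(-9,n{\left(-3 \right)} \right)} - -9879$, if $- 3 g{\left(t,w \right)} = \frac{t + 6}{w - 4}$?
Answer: $\frac{29636}{3} \approx 9878.7$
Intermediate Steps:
$n{\left(l \right)} = 1$
$g{\left(t,w \right)} = - \frac{6 + t}{3 \left(-4 + w\right)}$ ($g{\left(t,w \right)} = - \frac{\left(t + 6\right) \frac{1}{w - 4}}{3} = - \frac{\left(6 + t\right) \frac{1}{-4 + w}}{3} = - \frac{\frac{1}{-4 + w} \left(6 + t\right)}{3} = - \frac{6 + t}{3 \left(-4 + w\right)}$)
$g{\left(-9,n{\left(-3 \right)} \right)} - -9879 = \frac{-6 - -9}{3 \left(-4 + 1\right)} - -9879 = \frac{-6 + 9}{3 \left(-3\right)} + 9879 = \frac{1}{3} \left(- \frac{1}{3}\right) 3 + 9879 = - \frac{1}{3} + 9879 = \frac{29636}{3}$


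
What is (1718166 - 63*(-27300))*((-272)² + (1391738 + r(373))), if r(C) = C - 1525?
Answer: 5035288321620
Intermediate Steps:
r(C) = -1525 + C
(1718166 - 63*(-27300))*((-272)² + (1391738 + r(373))) = (1718166 - 63*(-27300))*((-272)² + (1391738 + (-1525 + 373))) = (1718166 + 1719900)*(73984 + (1391738 - 1152)) = 3438066*(73984 + 1390586) = 3438066*1464570 = 5035288321620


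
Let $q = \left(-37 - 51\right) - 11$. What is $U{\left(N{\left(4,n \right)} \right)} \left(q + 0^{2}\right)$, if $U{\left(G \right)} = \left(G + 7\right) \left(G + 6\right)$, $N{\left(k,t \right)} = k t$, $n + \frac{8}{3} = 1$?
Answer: $22$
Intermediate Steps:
$n = - \frac{5}{3}$ ($n = - \frac{8}{3} + 1 = - \frac{5}{3} \approx -1.6667$)
$U{\left(G \right)} = \left(6 + G\right) \left(7 + G\right)$ ($U{\left(G \right)} = \left(7 + G\right) \left(6 + G\right) = \left(6 + G\right) \left(7 + G\right)$)
$q = -99$ ($q = -88 - 11 = -99$)
$U{\left(N{\left(4,n \right)} \right)} \left(q + 0^{2}\right) = \left(42 + \left(4 \left(- \frac{5}{3}\right)\right)^{2} + 13 \cdot 4 \left(- \frac{5}{3}\right)\right) \left(-99 + 0^{2}\right) = \left(42 + \left(- \frac{20}{3}\right)^{2} + 13 \left(- \frac{20}{3}\right)\right) \left(-99 + 0\right) = \left(42 + \frac{400}{9} - \frac{260}{3}\right) \left(-99\right) = \left(- \frac{2}{9}\right) \left(-99\right) = 22$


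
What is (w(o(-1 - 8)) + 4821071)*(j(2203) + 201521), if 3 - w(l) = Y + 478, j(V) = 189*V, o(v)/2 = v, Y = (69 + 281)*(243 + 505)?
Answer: 2816825342848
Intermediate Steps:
Y = 261800 (Y = 350*748 = 261800)
o(v) = 2*v
w(l) = -262275 (w(l) = 3 - (261800 + 478) = 3 - 1*262278 = 3 - 262278 = -262275)
(w(o(-1 - 8)) + 4821071)*(j(2203) + 201521) = (-262275 + 4821071)*(189*2203 + 201521) = 4558796*(416367 + 201521) = 4558796*617888 = 2816825342848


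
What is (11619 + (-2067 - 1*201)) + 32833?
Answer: 42184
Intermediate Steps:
(11619 + (-2067 - 1*201)) + 32833 = (11619 + (-2067 - 201)) + 32833 = (11619 - 2268) + 32833 = 9351 + 32833 = 42184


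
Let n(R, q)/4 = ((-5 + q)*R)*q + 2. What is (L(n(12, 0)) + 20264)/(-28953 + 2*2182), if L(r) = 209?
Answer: -20473/24589 ≈ -0.83261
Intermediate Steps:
n(R, q) = 8 + 4*R*q*(-5 + q) (n(R, q) = 4*(((-5 + q)*R)*q + 2) = 4*((R*(-5 + q))*q + 2) = 4*(R*q*(-5 + q) + 2) = 4*(2 + R*q*(-5 + q)) = 8 + 4*R*q*(-5 + q))
(L(n(12, 0)) + 20264)/(-28953 + 2*2182) = (209 + 20264)/(-28953 + 2*2182) = 20473/(-28953 + 4364) = 20473/(-24589) = 20473*(-1/24589) = -20473/24589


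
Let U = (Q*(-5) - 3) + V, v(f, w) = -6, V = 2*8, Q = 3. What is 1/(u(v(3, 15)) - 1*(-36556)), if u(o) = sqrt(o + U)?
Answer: 9139/334085286 - I*sqrt(2)/668170572 ≈ 2.7355e-5 - 2.1165e-9*I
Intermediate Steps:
V = 16
U = -2 (U = (3*(-5) - 3) + 16 = (-15 - 3) + 16 = -18 + 16 = -2)
u(o) = sqrt(-2 + o) (u(o) = sqrt(o - 2) = sqrt(-2 + o))
1/(u(v(3, 15)) - 1*(-36556)) = 1/(sqrt(-2 - 6) - 1*(-36556)) = 1/(sqrt(-8) + 36556) = 1/(2*I*sqrt(2) + 36556) = 1/(36556 + 2*I*sqrt(2))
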